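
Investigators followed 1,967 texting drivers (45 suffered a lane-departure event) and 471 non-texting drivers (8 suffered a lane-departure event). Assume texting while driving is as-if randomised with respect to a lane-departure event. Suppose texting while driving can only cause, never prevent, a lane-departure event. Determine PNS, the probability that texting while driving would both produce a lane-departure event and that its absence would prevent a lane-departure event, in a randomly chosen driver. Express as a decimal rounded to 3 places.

p₁ = P(outcome | exposed) = 45/1967 = 0.022877
p₀ = P(outcome | unexposed) = 8/471 = 0.016985
Under exogeneity and monotonicity, PNS = p₁ − p₀.
PNS = 0.022877 − 0.016985 = 0.0058923

PNS ≈ 0.006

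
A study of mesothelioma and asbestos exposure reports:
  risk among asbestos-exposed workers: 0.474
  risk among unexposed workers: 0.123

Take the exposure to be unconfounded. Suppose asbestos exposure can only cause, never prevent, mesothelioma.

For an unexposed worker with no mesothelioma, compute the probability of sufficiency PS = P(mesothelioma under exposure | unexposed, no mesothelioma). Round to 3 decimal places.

Let p₁ = 0.474, p₀ = 0.123.
Under exogeneity and monotonicity, PS = (p₁ − p₀) / (1 − p₀).
PS = (0.474 − 0.123) / (1 − 0.123) = 0.351 / 0.877 ≈ 0.4002

PS ≈ 0.400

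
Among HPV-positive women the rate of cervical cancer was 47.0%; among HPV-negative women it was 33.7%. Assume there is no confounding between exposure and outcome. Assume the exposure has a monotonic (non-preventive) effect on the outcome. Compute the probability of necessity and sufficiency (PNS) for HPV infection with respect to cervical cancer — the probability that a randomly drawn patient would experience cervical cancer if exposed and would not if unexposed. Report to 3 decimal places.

PNS ≈ 0.133

p₁ = 0.47, p₀ = 0.337.
Under exogeneity and monotonicity, PNS = p₁ − p₀.
PNS = 0.47 − 0.337 = 0.133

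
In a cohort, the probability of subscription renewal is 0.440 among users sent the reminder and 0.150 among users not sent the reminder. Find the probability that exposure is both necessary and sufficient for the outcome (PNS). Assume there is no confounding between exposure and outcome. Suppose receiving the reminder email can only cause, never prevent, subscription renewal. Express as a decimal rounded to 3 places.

PNS ≈ 0.290

Let p₁ = 0.44, p₀ = 0.15.
Under exogeneity and monotonicity, PNS = p₁ − p₀.
PNS = 0.44 − 0.15 = 0.29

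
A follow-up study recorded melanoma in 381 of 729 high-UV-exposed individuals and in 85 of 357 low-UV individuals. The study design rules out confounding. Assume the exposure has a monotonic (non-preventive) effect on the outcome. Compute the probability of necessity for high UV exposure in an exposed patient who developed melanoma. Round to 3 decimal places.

PN ≈ 0.544

p₁ = P(outcome | exposed) = 381/729 = 0.52263
p₀ = P(outcome | unexposed) = 85/357 = 0.2381
Under exogeneity and monotonicity, PN = (p₁ − p₀) / p₁.
PN = (0.52263 − 0.2381) / 0.52263 = 0.28454 / 0.52263 ≈ 0.5444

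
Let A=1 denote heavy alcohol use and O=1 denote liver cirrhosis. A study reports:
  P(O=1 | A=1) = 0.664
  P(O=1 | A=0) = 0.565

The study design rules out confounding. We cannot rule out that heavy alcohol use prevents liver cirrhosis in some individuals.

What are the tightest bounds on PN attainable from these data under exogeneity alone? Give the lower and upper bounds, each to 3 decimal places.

Let p₁ = 0.664, p₀ = 0.565.
Under exogeneity alone the bounds on PN are max{0,(p₁−p₀)/p₁} ≤ PN ≤ min{1,(1−p₀)/p₁}.
  lower = (p₁ − p₀)/p₁ = 0.099 / 0.664 ≈ 0.1491
  upper = min{1, (1 − p₀)/p₁} = 0.435 / 0.664 ≈ 0.6551

0.149 ≤ PN ≤ 0.655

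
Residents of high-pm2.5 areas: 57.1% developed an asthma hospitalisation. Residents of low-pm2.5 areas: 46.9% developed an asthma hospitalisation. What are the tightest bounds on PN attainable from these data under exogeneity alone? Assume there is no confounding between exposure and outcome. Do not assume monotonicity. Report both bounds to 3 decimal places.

p₁ = 0.571, p₀ = 0.469.
Under exogeneity alone the bounds on PN are max{0,(p₁−p₀)/p₁} ≤ PN ≤ min{1,(1−p₀)/p₁}.
  lower = (p₁ − p₀)/p₁ = 0.102 / 0.571 ≈ 0.1786
  upper = min{1, (1 − p₀)/p₁} = 0.531 / 0.571 ≈ 0.9299

0.179 ≤ PN ≤ 0.930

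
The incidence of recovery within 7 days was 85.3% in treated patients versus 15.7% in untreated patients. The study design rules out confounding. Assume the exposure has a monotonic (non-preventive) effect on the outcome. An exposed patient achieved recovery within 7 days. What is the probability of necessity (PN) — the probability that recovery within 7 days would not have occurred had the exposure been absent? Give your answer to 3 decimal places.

PN ≈ 0.816

p₁ = 0.853, p₀ = 0.157.
Under exogeneity and monotonicity, PN = (p₁ − p₀) / p₁.
PN = (0.853 − 0.157) / 0.853 = 0.696 / 0.853 ≈ 0.8159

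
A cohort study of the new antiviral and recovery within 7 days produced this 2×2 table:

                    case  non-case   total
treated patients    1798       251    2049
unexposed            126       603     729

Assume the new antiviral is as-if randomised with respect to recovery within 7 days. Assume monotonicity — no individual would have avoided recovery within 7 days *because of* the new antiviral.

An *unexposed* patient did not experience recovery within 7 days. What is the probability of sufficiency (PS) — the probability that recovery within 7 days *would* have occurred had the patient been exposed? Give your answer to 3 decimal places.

PS ≈ 0.852

p₁ = P(outcome | exposed) = 1798/2049 = 0.8775
p₀ = P(outcome | unexposed) = 126/729 = 0.17284
Under exogeneity and monotonicity, PS = (p₁ − p₀) / (1 − p₀).
PS = (0.8775 − 0.17284) / (1 − 0.17284) = 0.70466 / 0.82716 ≈ 0.8519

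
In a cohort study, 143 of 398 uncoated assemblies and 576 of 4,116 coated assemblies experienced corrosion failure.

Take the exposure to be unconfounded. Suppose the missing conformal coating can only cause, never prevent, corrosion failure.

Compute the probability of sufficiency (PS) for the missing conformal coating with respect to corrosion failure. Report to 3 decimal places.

p₁ = P(outcome | exposed) = 143/398 = 0.3593
p₀ = P(outcome | unexposed) = 576/4116 = 0.13994
Under exogeneity and monotonicity, PS = (p₁ − p₀) / (1 − p₀).
PS = (0.3593 − 0.13994) / (1 − 0.13994) = 0.21935 / 0.86006 ≈ 0.2550

PS ≈ 0.255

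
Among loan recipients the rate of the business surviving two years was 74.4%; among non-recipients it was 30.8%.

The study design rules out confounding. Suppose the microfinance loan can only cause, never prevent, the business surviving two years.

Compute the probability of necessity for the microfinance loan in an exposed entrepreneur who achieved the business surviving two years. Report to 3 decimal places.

p₁ = 0.744, p₀ = 0.308.
Under exogeneity and monotonicity, PN = (p₁ − p₀) / p₁.
PN = (0.744 − 0.308) / 0.744 = 0.436 / 0.744 ≈ 0.5860

PN ≈ 0.586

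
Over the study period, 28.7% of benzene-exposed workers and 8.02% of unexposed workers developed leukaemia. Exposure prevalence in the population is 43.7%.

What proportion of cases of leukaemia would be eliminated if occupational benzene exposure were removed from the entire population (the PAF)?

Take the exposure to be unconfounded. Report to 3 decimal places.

p₁ = 0.287, p₀ = 0.0802.
Overall risk P(Y=1) = π·p₁ + (1−π)·p₀ = 0.437×0.287 + 0.563×0.0802 = 0.17057.
Under exogeneity, PAF = [P(Y=1) − p₀] / P(Y=1).
PAF = (0.17057 − 0.0802) / 0.17057 ≈ 0.5298

PAF ≈ 0.530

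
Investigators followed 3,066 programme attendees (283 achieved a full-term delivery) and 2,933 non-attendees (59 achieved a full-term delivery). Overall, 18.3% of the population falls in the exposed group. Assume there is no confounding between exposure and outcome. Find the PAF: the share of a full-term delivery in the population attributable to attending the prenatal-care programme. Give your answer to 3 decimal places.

p₁ = P(outcome | exposed) = 283/3066 = 0.092303
p₀ = P(outcome | unexposed) = 59/2933 = 0.020116
Overall risk P(Y=1) = π·p₁ + (1−π)·p₀ = 0.183×0.092303 + 0.817×0.020116 = 0.033326.
Under exogeneity, PAF = [P(Y=1) − p₀] / P(Y=1).
PAF = (0.033326 − 0.020116) / 0.033326 ≈ 0.3964

PAF ≈ 0.396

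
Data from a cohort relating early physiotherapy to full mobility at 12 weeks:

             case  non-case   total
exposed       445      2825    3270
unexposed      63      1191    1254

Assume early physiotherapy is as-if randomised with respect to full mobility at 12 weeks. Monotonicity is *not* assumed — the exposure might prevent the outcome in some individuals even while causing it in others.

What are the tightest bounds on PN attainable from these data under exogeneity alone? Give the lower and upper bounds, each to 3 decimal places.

0.631 ≤ PN ≤ 1.000

p₁ = P(outcome | exposed) = 445/3270 = 0.13609
p₀ = P(outcome | unexposed) = 63/1254 = 0.050239
Under exogeneity alone the bounds on PN are max{0,(p₁−p₀)/p₁} ≤ PN ≤ min{1,(1−p₀)/p₁}.
  lower = (p₁ − p₀)/p₁ = 0.085846 / 0.13609 ≈ 0.6308
  upper = min{1, (1 − p₀)/p₁} = 0.94976 / 0.13609 ≈ 6.9791 → capped at 1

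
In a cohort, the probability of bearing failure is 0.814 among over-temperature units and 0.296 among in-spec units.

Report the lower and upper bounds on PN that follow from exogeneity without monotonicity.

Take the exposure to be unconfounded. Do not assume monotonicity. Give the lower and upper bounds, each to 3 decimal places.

Let p₁ = 0.814, p₀ = 0.296.
Under exogeneity alone the bounds on PN are max{0,(p₁−p₀)/p₁} ≤ PN ≤ min{1,(1−p₀)/p₁}.
  lower = (p₁ − p₀)/p₁ = 0.518 / 0.814 ≈ 0.6364
  upper = min{1, (1 − p₀)/p₁} = 0.704 / 0.814 ≈ 0.8649

0.636 ≤ PN ≤ 0.865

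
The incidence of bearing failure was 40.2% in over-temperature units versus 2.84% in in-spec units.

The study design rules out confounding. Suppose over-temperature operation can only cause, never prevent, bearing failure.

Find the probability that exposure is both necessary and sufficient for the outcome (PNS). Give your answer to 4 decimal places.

PNS ≈ 0.3736

p₁ = 0.402, p₀ = 0.0284.
Under exogeneity and monotonicity, PNS = p₁ − p₀.
PNS = 0.402 − 0.0284 = 0.3736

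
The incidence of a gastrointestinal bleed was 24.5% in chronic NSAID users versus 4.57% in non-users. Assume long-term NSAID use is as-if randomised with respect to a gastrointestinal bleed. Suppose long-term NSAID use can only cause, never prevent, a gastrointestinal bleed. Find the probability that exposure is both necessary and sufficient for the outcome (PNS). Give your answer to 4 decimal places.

p₁ = 0.245, p₀ = 0.0457.
Under exogeneity and monotonicity, PNS = p₁ − p₀.
PNS = 0.245 − 0.0457 = 0.1993

PNS ≈ 0.1993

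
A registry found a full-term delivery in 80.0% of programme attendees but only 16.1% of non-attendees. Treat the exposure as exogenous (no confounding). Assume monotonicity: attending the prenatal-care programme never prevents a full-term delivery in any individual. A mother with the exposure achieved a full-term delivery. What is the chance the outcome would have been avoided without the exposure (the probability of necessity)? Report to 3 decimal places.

p₁ = 0.8, p₀ = 0.161.
Under exogeneity and monotonicity, PN = (p₁ − p₀) / p₁.
PN = (0.8 − 0.161) / 0.8 = 0.639 / 0.8 ≈ 0.7987

PN ≈ 0.799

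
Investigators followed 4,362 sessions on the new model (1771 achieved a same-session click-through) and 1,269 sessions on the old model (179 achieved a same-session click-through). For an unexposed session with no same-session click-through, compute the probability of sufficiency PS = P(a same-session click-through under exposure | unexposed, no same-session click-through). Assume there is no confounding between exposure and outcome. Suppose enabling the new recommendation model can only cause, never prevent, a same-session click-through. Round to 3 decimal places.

PS ≈ 0.308

p₁ = P(outcome | exposed) = 1771/4362 = 0.40601
p₀ = P(outcome | unexposed) = 179/1269 = 0.14106
Under exogeneity and monotonicity, PS = (p₁ − p₀) / (1 − p₀).
PS = (0.40601 − 0.14106) / (1 − 0.14106) = 0.26495 / 0.85894 ≈ 0.3085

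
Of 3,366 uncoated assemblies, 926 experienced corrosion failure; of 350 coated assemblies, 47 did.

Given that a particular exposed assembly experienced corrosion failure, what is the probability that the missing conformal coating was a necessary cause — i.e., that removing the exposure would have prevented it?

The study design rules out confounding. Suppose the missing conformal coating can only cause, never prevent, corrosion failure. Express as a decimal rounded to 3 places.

p₁ = P(outcome | exposed) = 926/3366 = 0.2751
p₀ = P(outcome | unexposed) = 47/350 = 0.13429
Under exogeneity and monotonicity, PN = (p₁ − p₀) / p₁.
PN = (0.2751 − 0.13429) / 0.2751 = 0.14082 / 0.2751 ≈ 0.5119

PN ≈ 0.512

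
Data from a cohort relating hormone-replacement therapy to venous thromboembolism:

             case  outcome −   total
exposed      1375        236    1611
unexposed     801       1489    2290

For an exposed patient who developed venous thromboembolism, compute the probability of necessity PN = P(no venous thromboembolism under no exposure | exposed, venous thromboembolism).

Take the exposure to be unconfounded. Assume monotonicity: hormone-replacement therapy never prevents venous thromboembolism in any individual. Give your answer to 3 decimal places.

PN ≈ 0.590

p₁ = P(outcome | exposed) = 1375/1611 = 0.85351
p₀ = P(outcome | unexposed) = 801/2290 = 0.34978
Under exogeneity and monotonicity, PN = (p₁ − p₀)/p₁.
PN = (0.85351 − 0.34978) / 0.85351 ≈ 0.5902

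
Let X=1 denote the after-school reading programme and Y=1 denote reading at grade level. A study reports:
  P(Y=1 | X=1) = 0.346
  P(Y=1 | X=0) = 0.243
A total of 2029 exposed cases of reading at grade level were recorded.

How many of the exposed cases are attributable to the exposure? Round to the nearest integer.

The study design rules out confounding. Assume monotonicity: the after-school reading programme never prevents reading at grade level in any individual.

Let p₁ = 0.346, p₀ = 0.243.
PN = (p₁ − p₀)/p₁ = (0.346 − 0.243) / 0.346 ≈ 0.29769.
Attributable cases ≈ PN × (exposed cases) = 0.29769 × 2029 ≈ 604.01.

about 604 cases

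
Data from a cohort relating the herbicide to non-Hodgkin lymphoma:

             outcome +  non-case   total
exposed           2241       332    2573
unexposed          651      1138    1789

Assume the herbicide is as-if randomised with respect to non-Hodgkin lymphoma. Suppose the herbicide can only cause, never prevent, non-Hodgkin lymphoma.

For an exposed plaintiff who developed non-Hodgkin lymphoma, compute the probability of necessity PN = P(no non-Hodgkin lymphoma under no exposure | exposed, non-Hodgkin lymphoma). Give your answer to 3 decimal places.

PN ≈ 0.582

p₁ = P(outcome | exposed) = 2241/2573 = 0.87097
p₀ = P(outcome | unexposed) = 651/1789 = 0.36389
Under exogeneity and monotonicity, PN = (p₁ − p₀) / p₁.
PN = (0.87097 − 0.36389) / 0.87097 = 0.50708 / 0.87097 ≈ 0.5822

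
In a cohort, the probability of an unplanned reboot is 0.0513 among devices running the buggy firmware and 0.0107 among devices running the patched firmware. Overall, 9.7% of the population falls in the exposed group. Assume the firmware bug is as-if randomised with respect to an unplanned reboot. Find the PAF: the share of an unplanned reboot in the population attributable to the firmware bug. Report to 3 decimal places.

Let p₁ = 0.0513, p₀ = 0.0107.
Overall risk P(Y=1) = π·p₁ + (1−π)·p₀ = 0.097×0.0513 + 0.903×0.0107 = 0.014638.
Under exogeneity, PAF = [P(Y=1) − p₀] / P(Y=1).
PAF = (0.014638 − 0.0107) / 0.014638 ≈ 0.2690

PAF ≈ 0.269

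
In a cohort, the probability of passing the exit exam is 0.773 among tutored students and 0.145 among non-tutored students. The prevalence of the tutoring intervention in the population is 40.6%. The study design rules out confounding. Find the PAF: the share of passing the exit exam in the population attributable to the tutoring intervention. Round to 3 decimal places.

Let p₁ = 0.773, p₀ = 0.145.
Overall risk P(Y=1) = π·p₁ + (1−π)·p₀ = 0.406×0.773 + 0.594×0.145 = 0.39997.
Under exogeneity, PAF = [P(Y=1) − p₀] / P(Y=1).
PAF = (0.39997 − 0.145) / 0.39997 ≈ 0.6375

PAF ≈ 0.637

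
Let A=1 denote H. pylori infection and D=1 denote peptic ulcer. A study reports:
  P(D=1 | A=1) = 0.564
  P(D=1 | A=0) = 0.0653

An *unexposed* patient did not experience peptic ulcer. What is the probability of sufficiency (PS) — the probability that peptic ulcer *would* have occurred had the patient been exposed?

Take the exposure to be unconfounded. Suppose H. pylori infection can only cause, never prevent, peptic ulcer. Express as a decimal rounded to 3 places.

Let p₁ = 0.564, p₀ = 0.0653.
Under exogeneity and monotonicity, PS = (p₁ − p₀) / (1 − p₀).
PS = (0.564 − 0.0653) / (1 − 0.0653) = 0.4987 / 0.9347 ≈ 0.5335

PS ≈ 0.534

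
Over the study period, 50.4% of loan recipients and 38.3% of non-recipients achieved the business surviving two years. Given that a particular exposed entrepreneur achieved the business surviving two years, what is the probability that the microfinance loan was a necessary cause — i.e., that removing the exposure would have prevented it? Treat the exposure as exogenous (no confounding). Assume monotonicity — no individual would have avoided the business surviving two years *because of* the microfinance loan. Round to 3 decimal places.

p₁ = 0.504, p₀ = 0.383.
Under exogeneity and monotonicity, PN = (p₁ − p₀) / p₁.
PN = (0.504 − 0.383) / 0.504 = 0.121 / 0.504 ≈ 0.2401

PN ≈ 0.240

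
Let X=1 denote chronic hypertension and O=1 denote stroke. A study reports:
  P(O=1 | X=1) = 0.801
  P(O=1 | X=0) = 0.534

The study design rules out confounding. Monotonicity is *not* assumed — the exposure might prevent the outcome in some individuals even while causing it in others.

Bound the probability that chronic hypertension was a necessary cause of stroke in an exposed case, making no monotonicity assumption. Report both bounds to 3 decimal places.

Let p₁ = 0.801, p₀ = 0.534.
Under exogeneity alone the bounds on PN are max{0,(p₁−p₀)/p₁} ≤ PN ≤ min{1,(1−p₀)/p₁}.
  lower = (p₁ − p₀)/p₁ = 0.267 / 0.801 ≈ 0.3333
  upper = min{1, (1 − p₀)/p₁} = 0.466 / 0.801 ≈ 0.5818

0.333 ≤ PN ≤ 0.582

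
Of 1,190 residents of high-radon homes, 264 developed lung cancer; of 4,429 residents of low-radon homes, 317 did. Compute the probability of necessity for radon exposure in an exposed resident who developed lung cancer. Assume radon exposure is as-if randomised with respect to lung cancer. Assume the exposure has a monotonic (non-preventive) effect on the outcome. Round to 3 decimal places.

p₁ = P(outcome | exposed) = 264/1190 = 0.22185
p₀ = P(outcome | unexposed) = 317/4429 = 0.071574
Under exogeneity and monotonicity, PN = (p₁ − p₀) / p₁.
PN = (0.22185 − 0.071574) / 0.22185 = 0.15028 / 0.22185 ≈ 0.6774

PN ≈ 0.677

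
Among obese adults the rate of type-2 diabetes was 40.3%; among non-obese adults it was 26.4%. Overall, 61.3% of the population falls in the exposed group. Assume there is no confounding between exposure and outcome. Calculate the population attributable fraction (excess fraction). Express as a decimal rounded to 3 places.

PAF ≈ 0.244

p₁ = 0.403, p₀ = 0.264.
Overall risk P(Y=1) = π·p₁ + (1−π)·p₀ = 0.613×0.403 + 0.387×0.264 = 0.34921.
Under exogeneity, PAF = [P(Y=1) − p₀] / P(Y=1).
PAF = (0.34921 − 0.264) / 0.34921 ≈ 0.2440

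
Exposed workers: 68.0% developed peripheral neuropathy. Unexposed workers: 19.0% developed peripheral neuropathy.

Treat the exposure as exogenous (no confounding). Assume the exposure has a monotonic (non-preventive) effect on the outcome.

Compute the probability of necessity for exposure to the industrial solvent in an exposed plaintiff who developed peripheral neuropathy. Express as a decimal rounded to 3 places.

PN ≈ 0.721

p₁ = 0.68, p₀ = 0.19.
Under exogeneity and monotonicity, PN = (p₁ − p₀) / p₁.
PN = (0.68 − 0.19) / 0.68 = 0.49 / 0.68 ≈ 0.7206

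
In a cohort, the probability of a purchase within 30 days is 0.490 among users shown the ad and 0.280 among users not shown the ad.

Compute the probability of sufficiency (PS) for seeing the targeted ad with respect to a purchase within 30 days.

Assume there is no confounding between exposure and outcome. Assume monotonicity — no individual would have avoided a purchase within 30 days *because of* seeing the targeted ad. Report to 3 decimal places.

PS ≈ 0.292

Let p₁ = 0.49, p₀ = 0.28.
Under exogeneity and monotonicity, PS = (p₁ − p₀) / (1 − p₀).
PS = (0.49 − 0.28) / (1 − 0.28) = 0.21 / 0.72 ≈ 0.2917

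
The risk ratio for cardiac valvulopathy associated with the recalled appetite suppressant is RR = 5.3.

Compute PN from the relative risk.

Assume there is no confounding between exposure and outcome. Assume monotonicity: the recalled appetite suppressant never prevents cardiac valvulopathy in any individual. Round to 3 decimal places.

Under exogeneity and monotonicity, PN = (RR − 1) / RR = 1 − 1/RR.
PN = (5.3 − 1) / 5.3 = 4.3 / 5.3 ≈ 0.8113

PN ≈ 0.811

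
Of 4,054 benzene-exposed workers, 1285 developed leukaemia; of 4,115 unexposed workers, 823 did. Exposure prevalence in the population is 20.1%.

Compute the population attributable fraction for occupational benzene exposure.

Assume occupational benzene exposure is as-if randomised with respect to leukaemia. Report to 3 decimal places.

PAF ≈ 0.105

p₁ = P(outcome | exposed) = 1285/4054 = 0.31697
p₀ = P(outcome | unexposed) = 823/4115 = 0.2
Overall risk P(Y=1) = π·p₁ + (1−π)·p₀ = 0.201×0.31697 + 0.799×0.2 = 0.22351.
Under exogeneity, PAF = [P(Y=1) − p₀] / P(Y=1).
PAF = (0.22351 − 0.2) / 0.22351 ≈ 0.1052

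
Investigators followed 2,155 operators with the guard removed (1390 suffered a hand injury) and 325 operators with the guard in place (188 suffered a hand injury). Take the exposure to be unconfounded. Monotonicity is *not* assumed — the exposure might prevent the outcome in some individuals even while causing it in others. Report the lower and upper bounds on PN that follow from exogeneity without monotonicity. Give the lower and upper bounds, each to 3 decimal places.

p₁ = P(outcome | exposed) = 1390/2155 = 0.64501
p₀ = P(outcome | unexposed) = 188/325 = 0.57846
Under exogeneity alone the bounds on PN are max{0,(p₁−p₀)/p₁} ≤ PN ≤ min{1,(1−p₀)/p₁}.
  lower = (p₁ − p₀)/p₁ = 0.06655 / 0.64501 ≈ 0.1032
  upper = min{1, (1 − p₀)/p₁} = 0.42154 / 0.64501 ≈ 0.6535

0.103 ≤ PN ≤ 0.654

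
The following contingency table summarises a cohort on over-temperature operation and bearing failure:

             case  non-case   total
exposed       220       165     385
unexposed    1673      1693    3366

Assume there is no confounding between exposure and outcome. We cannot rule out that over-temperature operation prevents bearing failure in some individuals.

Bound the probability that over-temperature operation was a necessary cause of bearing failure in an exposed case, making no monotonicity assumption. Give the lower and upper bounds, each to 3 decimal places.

0.130 ≤ PN ≤ 0.880

p₁ = P(outcome | exposed) = 220/385 = 0.57143
p₀ = P(outcome | unexposed) = 1673/3366 = 0.49703
Under exogeneity alone the bounds on PN are max{0,(p₁−p₀)/p₁} ≤ PN ≤ min{1,(1−p₀)/p₁}.
  lower = (p₁ − p₀)/p₁ = 0.074399 / 0.57143 ≈ 0.1302
  upper = min{1, (1 − p₀)/p₁} = 0.50297 / 0.57143 ≈ 0.8802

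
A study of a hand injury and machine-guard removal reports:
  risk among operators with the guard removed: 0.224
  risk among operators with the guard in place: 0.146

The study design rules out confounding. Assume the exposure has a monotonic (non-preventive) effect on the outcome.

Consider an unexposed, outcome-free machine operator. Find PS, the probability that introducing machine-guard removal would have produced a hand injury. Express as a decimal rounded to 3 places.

PS ≈ 0.091

Let p₁ = 0.224, p₀ = 0.146.
Under exogeneity and monotonicity, PS = (p₁ − p₀) / (1 − p₀).
PS = (0.224 − 0.146) / (1 − 0.146) = 0.078 / 0.854 ≈ 0.0913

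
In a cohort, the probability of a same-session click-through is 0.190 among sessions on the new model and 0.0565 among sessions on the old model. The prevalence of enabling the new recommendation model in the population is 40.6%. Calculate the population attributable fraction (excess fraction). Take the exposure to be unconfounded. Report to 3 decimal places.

PAF ≈ 0.490

Let p₁ = 0.19, p₀ = 0.0565.
Overall risk P(Y=1) = π·p₁ + (1−π)·p₀ = 0.406×0.19 + 0.594×0.0565 = 0.1107.
Under exogeneity, PAF = [P(Y=1) − p₀] / P(Y=1).
PAF = (0.1107 − 0.0565) / 0.1107 ≈ 0.4896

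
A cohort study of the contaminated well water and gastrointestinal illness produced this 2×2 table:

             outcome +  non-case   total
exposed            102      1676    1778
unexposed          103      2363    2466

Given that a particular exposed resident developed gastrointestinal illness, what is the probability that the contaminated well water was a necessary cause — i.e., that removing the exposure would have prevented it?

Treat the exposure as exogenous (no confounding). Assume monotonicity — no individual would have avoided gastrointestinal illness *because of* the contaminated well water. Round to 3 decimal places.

p₁ = P(outcome | exposed) = 102/1778 = 0.057368
p₀ = P(outcome | unexposed) = 103/2466 = 0.041768
Under exogeneity and monotonicity, PN = (p₁ − p₀) / p₁.
PN = (0.057368 − 0.041768) / 0.057368 = 0.0156 / 0.057368 ≈ 0.2719

PN ≈ 0.272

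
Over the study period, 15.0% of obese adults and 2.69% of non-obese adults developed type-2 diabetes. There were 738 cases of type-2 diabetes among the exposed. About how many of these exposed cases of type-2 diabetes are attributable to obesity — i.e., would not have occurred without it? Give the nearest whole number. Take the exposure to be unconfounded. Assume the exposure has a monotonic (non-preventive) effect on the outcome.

p₁ = 0.15, p₀ = 0.0269.
PN = (p₁ − p₀)/p₁ = (0.15 − 0.0269) / 0.15 ≈ 0.82067.
Attributable cases ≈ PN × (exposed cases) = 0.82067 × 738 ≈ 605.65.

about 606 cases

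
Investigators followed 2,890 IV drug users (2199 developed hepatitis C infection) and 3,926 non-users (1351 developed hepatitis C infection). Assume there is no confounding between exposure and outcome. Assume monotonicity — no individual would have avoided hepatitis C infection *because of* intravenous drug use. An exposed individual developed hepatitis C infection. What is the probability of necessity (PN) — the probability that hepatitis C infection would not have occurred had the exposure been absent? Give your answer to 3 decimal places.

p₁ = P(outcome | exposed) = 2199/2890 = 0.7609
p₀ = P(outcome | unexposed) = 1351/3926 = 0.34412
Under exogeneity and monotonicity, PN = (p₁ − p₀) / p₁.
PN = (0.7609 − 0.34412) / 0.7609 = 0.41678 / 0.7609 ≈ 0.5478

PN ≈ 0.548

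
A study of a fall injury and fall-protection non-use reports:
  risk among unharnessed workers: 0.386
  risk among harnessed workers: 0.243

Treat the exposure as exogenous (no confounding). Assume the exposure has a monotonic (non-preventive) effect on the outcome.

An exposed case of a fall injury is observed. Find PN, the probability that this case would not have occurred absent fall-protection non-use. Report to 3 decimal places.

PN ≈ 0.370

Let p₁ = 0.386, p₀ = 0.243.
Under exogeneity and monotonicity, PN = (p₁ − p₀) / p₁.
PN = (0.386 − 0.243) / 0.386 = 0.143 / 0.386 ≈ 0.3705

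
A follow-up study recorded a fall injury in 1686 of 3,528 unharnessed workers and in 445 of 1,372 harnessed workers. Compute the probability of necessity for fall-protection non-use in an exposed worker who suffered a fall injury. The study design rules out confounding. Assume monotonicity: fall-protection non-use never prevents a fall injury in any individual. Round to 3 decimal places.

p₁ = P(outcome | exposed) = 1686/3528 = 0.47789
p₀ = P(outcome | unexposed) = 445/1372 = 0.32434
Under exogeneity and monotonicity, PN = (p₁ − p₀) / p₁.
PN = (0.47789 − 0.32434) / 0.47789 = 0.15355 / 0.47789 ≈ 0.3213

PN ≈ 0.321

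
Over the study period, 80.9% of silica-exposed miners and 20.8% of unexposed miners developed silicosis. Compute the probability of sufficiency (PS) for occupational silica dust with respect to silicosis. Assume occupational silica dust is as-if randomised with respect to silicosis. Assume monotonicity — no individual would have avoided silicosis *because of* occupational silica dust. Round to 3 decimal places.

p₁ = 0.809, p₀ = 0.208.
Under exogeneity and monotonicity, PS = (p₁ − p₀) / (1 − p₀).
PS = (0.809 − 0.208) / (1 − 0.208) = 0.601 / 0.792 ≈ 0.7588

PS ≈ 0.759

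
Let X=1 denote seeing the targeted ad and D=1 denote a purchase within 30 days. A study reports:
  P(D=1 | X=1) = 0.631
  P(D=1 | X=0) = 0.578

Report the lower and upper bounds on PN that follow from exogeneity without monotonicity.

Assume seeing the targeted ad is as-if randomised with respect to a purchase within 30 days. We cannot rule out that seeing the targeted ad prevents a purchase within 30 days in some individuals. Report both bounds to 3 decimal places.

Let p₁ = 0.631, p₀ = 0.578.
Under exogeneity alone the bounds on PN are max{0,(p₁−p₀)/p₁} ≤ PN ≤ min{1,(1−p₀)/p₁}.
  lower = (p₁ − p₀)/p₁ = 0.053 / 0.631 ≈ 0.0840
  upper = min{1, (1 − p₀)/p₁} = 0.422 / 0.631 ≈ 0.6688

0.084 ≤ PN ≤ 0.669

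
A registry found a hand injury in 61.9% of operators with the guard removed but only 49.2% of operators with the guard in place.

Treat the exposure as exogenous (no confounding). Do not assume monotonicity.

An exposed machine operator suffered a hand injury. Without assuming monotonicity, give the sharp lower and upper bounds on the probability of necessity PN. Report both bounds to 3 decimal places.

p₁ = 0.619, p₀ = 0.492.
Under exogeneity alone the bounds on PN are max{0,(p₁−p₀)/p₁} ≤ PN ≤ min{1,(1−p₀)/p₁}.
  lower = (p₁ − p₀)/p₁ = 0.127 / 0.619 ≈ 0.2052
  upper = min{1, (1 − p₀)/p₁} = 0.508 / 0.619 ≈ 0.8207

0.205 ≤ PN ≤ 0.821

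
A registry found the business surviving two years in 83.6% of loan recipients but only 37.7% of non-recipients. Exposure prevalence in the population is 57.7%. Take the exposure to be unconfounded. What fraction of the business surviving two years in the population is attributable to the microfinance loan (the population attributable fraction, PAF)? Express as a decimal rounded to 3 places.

PAF ≈ 0.413

p₁ = 0.836, p₀ = 0.377.
Overall risk P(Y=1) = π·p₁ + (1−π)·p₀ = 0.577×0.836 + 0.423×0.377 = 0.64184.
Under exogeneity, PAF = [P(Y=1) − p₀] / P(Y=1).
PAF = (0.64184 − 0.377) / 0.64184 ≈ 0.4126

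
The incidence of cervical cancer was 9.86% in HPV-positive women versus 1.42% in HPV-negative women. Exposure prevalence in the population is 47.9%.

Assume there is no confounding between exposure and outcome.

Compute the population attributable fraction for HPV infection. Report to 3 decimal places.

PAF ≈ 0.740

p₁ = 0.0986, p₀ = 0.0142.
Overall risk P(Y=1) = π·p₁ + (1−π)·p₀ = 0.479×0.0986 + 0.521×0.0142 = 0.054628.
Under exogeneity, PAF = [P(Y=1) − p₀] / P(Y=1).
PAF = (0.054628 − 0.0142) / 0.054628 ≈ 0.7401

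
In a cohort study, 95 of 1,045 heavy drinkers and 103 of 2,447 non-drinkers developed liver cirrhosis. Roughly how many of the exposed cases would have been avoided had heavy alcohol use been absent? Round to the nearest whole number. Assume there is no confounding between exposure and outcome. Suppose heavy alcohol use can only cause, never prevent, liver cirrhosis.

about 51 cases

p₁ = P(outcome | exposed) = 95/1045 = 0.090909
p₀ = P(outcome | unexposed) = 103/2447 = 0.042092
PN = (p₁ − p₀)/p₁ = (0.090909 − 0.042092) / 0.090909 ≈ 0.53698.
Attributable cases ≈ PN × (exposed cases) = 0.53698 × 95 ≈ 51.01.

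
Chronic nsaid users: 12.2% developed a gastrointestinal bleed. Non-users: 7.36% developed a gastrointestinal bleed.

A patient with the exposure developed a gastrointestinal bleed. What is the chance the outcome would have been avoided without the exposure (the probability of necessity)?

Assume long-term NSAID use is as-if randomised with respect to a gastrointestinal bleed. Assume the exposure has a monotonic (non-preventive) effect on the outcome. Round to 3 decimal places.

p₁ = 0.122, p₀ = 0.0736.
Under exogeneity and monotonicity, PN = (p₁ − p₀) / p₁.
PN = (0.122 − 0.0736) / 0.122 = 0.0484 / 0.122 ≈ 0.3967

PN ≈ 0.397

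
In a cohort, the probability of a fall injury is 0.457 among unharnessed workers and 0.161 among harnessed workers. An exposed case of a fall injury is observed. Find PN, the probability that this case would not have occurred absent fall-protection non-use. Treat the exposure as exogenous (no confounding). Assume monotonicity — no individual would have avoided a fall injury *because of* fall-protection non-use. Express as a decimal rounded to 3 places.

Let p₁ = 0.457, p₀ = 0.161.
Under exogeneity and monotonicity, PN = (p₁ − p₀) / p₁.
PN = (0.457 − 0.161) / 0.457 = 0.296 / 0.457 ≈ 0.6477

PN ≈ 0.648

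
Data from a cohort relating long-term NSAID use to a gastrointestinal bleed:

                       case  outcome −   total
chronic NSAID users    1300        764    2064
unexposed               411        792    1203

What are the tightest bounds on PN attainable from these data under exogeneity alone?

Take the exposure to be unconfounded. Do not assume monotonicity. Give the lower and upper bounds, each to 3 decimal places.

0.458 ≤ PN ≤ 1.000

p₁ = P(outcome | exposed) = 1300/2064 = 0.62984
p₀ = P(outcome | unexposed) = 411/1203 = 0.34165
Under exogeneity alone the bounds on PN are max{0,(p₁−p₀)/p₁} ≤ PN ≤ min{1,(1−p₀)/p₁}.
  lower = (p₁ − p₀)/p₁ = 0.2882 / 0.62984 ≈ 0.4576
  upper = min{1, (1 − p₀)/p₁} = 0.65835 / 0.62984 ≈ 1.0453 → capped at 1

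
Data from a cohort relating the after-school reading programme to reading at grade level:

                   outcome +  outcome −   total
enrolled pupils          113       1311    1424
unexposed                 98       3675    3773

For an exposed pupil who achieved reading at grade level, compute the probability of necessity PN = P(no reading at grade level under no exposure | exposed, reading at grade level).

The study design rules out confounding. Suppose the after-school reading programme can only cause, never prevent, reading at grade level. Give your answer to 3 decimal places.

PN ≈ 0.673

p₁ = P(outcome | exposed) = 113/1424 = 0.079354
p₀ = P(outcome | unexposed) = 98/3773 = 0.025974
Under exogeneity and monotonicity, PN = (p₁ − p₀)/p₁.
PN = (0.079354 − 0.025974) / 0.079354 ≈ 0.6727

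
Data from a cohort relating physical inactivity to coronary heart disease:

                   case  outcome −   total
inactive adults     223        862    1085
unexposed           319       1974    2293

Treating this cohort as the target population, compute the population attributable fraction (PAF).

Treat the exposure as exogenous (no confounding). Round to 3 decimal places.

PAF ≈ 0.133

p₁ = P(outcome | exposed) = 223/1085 = 0.20553
p₀ = P(outcome | unexposed) = 319/2293 = 0.13912
Exposure prevalence π = 1085/3378 = 0.3212; overall risk P(Y=1) = 0.16045.
Under exogeneity, PAF = [P(Y=1) − p₀]/P(Y=1).
PAF = (0.16045 − 0.13912) / 0.16045 ≈ 0.1329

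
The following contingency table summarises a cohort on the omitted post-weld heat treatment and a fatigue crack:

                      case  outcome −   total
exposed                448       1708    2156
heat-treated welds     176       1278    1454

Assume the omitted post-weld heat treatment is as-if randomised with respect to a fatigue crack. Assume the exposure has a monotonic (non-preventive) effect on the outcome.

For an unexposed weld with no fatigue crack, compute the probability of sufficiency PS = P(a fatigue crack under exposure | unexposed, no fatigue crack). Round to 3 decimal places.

p₁ = P(outcome | exposed) = 448/2156 = 0.20779
p₀ = P(outcome | unexposed) = 176/1454 = 0.12105
Under exogeneity and monotonicity, PS = (p₁ − p₀)/(1 − p₀).
PS = (0.20779 − 0.12105) / 0.87895 ≈ 0.0987

PS ≈ 0.099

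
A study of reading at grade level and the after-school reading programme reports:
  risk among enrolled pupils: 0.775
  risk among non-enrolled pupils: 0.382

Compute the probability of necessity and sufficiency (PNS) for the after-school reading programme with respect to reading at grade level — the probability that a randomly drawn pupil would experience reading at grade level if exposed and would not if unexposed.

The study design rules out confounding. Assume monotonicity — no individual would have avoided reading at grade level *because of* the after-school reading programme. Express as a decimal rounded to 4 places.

Let p₁ = 0.775, p₀ = 0.382.
Under exogeneity and monotonicity, PNS = p₁ − p₀.
PNS = 0.775 − 0.382 = 0.393

PNS ≈ 0.3930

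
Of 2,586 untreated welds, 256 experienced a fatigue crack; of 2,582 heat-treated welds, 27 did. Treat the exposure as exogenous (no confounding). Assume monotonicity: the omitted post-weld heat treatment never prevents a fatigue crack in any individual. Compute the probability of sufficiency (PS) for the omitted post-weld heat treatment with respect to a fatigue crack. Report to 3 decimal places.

PS ≈ 0.089

p₁ = P(outcome | exposed) = 256/2586 = 0.098995
p₀ = P(outcome | unexposed) = 27/2582 = 0.010457
Under exogeneity and monotonicity, PS = (p₁ − p₀) / (1 − p₀).
PS = (0.098995 − 0.010457) / (1 − 0.010457) = 0.088538 / 0.98954 ≈ 0.0895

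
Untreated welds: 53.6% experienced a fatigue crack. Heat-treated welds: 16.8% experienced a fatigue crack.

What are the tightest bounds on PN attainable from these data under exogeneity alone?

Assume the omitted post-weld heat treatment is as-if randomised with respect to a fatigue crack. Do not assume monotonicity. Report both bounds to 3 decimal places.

p₁ = 0.536, p₀ = 0.168.
Under exogeneity alone the bounds on PN are max{0,(p₁−p₀)/p₁} ≤ PN ≤ min{1,(1−p₀)/p₁}.
  lower = (p₁ − p₀)/p₁ = 0.368 / 0.536 ≈ 0.6866
  upper = min{1, (1 − p₀)/p₁} = 0.832 / 0.536 ≈ 1.5522 → capped at 1

0.687 ≤ PN ≤ 1.000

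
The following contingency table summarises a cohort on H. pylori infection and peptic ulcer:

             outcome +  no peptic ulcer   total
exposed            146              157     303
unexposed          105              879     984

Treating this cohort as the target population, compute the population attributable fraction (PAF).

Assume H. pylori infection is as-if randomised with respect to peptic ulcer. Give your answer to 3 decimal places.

PAF ≈ 0.453

p₁ = P(outcome | exposed) = 146/303 = 0.48185
p₀ = P(outcome | unexposed) = 105/984 = 0.10671
Exposure prevalence π = 303/1287 = 0.23543; overall risk P(Y=1) = 0.19503.
Under exogeneity, PAF = [P(Y=1) − p₀]/P(Y=1).
PAF = (0.19503 − 0.10671) / 0.19503 ≈ 0.4529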